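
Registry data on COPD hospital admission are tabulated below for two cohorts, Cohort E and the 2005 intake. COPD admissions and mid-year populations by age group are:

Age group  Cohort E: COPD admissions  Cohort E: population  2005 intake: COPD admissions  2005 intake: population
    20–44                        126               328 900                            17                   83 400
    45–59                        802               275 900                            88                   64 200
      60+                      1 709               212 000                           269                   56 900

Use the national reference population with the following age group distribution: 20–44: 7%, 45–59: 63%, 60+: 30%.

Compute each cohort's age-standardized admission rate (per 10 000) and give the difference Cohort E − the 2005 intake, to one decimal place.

Age-specific rates per 10 000 for Cohort E: 3.83, 29.07, 80.61.
For the 2005 intake: 2.04, 13.71, 47.28.
Standard weights: 0.07, 0.63, 0.30.
Cohort E: 0.0700×3.83 + 0.6300×29.07 + 0.3000×80.61 = 42.7653 per 10 000.
The 2005 intake: 0.0700×2.04 + 0.6300×13.71 + 0.3000×47.28 = 22.9610 per 10 000.
Difference = 42.7653 − 22.9610 = 19.8043.

19.8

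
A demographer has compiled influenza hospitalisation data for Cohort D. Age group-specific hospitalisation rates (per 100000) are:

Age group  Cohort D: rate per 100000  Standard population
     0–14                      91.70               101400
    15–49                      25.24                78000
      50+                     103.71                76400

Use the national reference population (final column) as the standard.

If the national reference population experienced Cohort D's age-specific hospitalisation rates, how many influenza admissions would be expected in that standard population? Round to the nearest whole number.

192

Expected influenza admissions = Σ (standard pop × age-specific rate ÷ 100000)
= 101400×91.70/100000 + 78000×25.24/100000 + 76400×103.71/100000
= 92.98 + 19.69 + 79.23 = 191.91.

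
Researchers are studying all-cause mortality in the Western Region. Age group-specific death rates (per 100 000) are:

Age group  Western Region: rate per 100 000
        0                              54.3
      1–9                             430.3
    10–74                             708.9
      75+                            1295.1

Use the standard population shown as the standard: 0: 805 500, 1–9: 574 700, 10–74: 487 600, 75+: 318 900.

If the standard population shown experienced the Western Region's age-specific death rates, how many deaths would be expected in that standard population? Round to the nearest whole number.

10497

Expected deaths = Σ (standard pop × age-specific rate ÷ 100 000)
= 805 500×54.3/100 000 + 574 700×430.3/100 000 + 487 600×708.9/100 000 + 318 900×1295.1/100 000
= 437.39 + 2472.93 + 3456.60 + 4130.07 = 10496.99.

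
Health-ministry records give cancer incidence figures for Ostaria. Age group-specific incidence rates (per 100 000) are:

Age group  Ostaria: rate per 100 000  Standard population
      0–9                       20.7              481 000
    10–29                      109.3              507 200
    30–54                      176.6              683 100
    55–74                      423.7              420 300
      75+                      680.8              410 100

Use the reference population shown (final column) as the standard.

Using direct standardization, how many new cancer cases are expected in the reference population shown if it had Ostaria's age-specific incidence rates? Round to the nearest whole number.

Expected new cancer cases = Σ (standard pop × age-specific rate ÷ 100 000)
= 481 000×20.7/100 000 + 507 200×109.3/100 000 + 683 100×176.6/100 000 + 420 300×423.7/100 000 + 410 100×680.8/100 000
= 99.57 + 554.37 + 1206.35 + 1780.81 + 2791.96 = 6433.06.

6433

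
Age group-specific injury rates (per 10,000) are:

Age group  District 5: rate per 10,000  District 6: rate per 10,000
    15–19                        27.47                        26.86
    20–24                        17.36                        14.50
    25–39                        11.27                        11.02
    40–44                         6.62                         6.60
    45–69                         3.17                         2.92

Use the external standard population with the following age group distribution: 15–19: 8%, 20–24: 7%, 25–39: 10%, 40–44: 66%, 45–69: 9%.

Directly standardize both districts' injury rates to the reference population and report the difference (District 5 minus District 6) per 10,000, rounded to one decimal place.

0.3

Standard weights: 0.08, 0.07, 0.10, 0.66, 0.09.
District 5: 0.0800×27.47 + 0.0700×17.36 + 0.1000×11.27 + 0.6600×6.62 + 0.0900×3.17 = 9.1943 per 10,000.
District 6: 0.0800×26.86 + 0.0700×14.50 + 0.1000×11.02 + 0.6600×6.60 + 0.0900×2.92 = 8.8846 per 10,000.
Difference = 9.1943 − 8.8846 = 0.3097.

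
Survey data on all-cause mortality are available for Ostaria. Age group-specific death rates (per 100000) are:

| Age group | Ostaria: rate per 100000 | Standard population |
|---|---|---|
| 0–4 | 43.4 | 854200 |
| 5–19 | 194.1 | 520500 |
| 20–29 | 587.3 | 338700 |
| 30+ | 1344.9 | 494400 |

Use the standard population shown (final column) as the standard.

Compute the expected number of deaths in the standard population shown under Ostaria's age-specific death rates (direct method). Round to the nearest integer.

10019

Expected deaths = Σ (standard pop × age-specific rate ÷ 100000)
= 854200×43.4/100000 + 520500×194.1/100000 + 338700×587.3/100000 + 494400×1344.9/100000
= 370.72 + 1010.29 + 1989.19 + 6649.19 = 10019.38.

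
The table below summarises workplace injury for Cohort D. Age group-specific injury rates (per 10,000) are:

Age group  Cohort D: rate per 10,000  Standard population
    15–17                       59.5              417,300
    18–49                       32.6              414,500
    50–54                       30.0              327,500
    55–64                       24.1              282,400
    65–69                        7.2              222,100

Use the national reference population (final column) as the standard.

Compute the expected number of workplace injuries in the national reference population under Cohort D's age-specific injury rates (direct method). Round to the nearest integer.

5657

Expected workplace injuries = Σ (standard pop × age-specific rate ÷ 10,000)
= 417,300×59.5/10,000 + 414,500×32.6/10,000 + 327,500×30.0/10,000 + 282,400×24.1/10,000 + 222,100×7.2/10,000
= 2482.93 + 1351.27 + 982.50 + 680.58 + 159.91 = 5657.20.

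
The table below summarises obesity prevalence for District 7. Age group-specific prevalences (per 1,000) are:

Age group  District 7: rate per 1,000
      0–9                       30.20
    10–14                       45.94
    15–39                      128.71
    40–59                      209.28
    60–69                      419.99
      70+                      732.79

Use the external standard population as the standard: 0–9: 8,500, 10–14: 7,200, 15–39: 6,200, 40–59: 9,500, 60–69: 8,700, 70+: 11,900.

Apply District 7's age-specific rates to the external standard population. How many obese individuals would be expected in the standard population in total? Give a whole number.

15748

Expected obese individuals = Σ (standard pop × age-specific rate ÷ 1,000)
= 8,500×30.20/1,000 + 7,200×45.94/1,000 + 6,200×128.71/1,000 + 9,500×209.28/1,000 + 8,700×419.99/1,000 + 11,900×732.79/1,000
= 256.70 + 330.77 + 798.00 + 1988.16 + 3653.91 + 8720.20 = 15747.74.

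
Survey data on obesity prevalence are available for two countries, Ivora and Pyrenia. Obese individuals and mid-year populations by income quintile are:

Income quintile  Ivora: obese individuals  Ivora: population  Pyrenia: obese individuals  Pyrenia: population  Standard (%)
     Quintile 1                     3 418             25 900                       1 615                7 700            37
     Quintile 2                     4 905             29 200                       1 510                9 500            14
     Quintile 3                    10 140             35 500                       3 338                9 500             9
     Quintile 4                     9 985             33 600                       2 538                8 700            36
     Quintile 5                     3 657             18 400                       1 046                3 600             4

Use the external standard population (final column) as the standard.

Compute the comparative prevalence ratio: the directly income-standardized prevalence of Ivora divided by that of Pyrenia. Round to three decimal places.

0.858

Income-specific rates per 1 000 for Ivora: 131.969, 167.979, 285.634, 297.173, 198.750.
For Pyrenia: 209.740, 158.947, 351.368, 291.724, 290.556.
Standard weights: 0.37, 0.14, 0.09, 0.36, 0.04.
Ivora: 0.3700×131.969 + 0.1400×167.979 + 0.0900×285.634 + 0.3600×297.173 + 0.0400×198.750 = 212.9849 per 1 000.
Pyrenia: 0.3700×209.740 + 0.1400×158.947 + 0.0900×351.368 + 0.3600×291.724 + 0.0400×290.556 = 248.1226 per 1 000.
Ratio = 212.9849 ÷ 248.1226 = 0.85839.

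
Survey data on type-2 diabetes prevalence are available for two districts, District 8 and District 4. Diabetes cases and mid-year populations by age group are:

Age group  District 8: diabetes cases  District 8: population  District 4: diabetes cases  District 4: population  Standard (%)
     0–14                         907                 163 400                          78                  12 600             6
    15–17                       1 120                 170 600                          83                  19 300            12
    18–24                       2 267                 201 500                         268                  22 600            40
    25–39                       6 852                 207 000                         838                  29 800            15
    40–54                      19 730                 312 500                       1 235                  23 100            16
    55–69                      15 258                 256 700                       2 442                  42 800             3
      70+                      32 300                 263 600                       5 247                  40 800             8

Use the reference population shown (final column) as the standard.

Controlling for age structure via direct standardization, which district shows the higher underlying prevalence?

Age-specific rates per 1 000 for District 8: 5.551, 6.565, 11.251, 33.101, 63.136, 59.439, 122.534.
For District 4: 6.190, 4.301, 11.858, 28.121, 53.463, 57.056, 128.603.
Standard weights: 0.06, 0.12, 0.40, 0.15, 0.16, 0.03, 0.08.
District 8: 0.0600×5.551 + 0.1200×6.565 + 0.4000×11.251 + 0.1500×33.101 + 0.1600×63.136 + 0.0300×59.439 + 0.0800×122.534 = 32.2740 per 1 000.
District 4: 0.0600×6.190 + 0.1200×4.301 + 0.4000×11.858 + 0.1500×28.121 + 0.1600×53.463 + 0.0300×57.056 + 0.0800×128.603 = 30.4030 per 1 000.
The crude rates (49.79 vs 53.36) would put District 4 higher, but that reflects its age composition; once standardized to a common age structure, District 8 has the higher underlying rate.

District 8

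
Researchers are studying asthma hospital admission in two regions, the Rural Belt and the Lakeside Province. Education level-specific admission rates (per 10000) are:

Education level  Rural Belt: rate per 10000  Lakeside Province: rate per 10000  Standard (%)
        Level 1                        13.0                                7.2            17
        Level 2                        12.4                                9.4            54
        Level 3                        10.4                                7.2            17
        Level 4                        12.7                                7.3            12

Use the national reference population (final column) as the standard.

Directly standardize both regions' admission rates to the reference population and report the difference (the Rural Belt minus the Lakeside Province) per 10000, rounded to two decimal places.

3.80

Standard weights: 0.17, 0.54, 0.17, 0.12.
The Rural Belt: 0.1700×13.0 + 0.5400×12.4 + 0.1700×10.4 + 0.1200×12.7 = 12.1980 per 10000.
The Lakeside Province: 0.1700×7.2 + 0.5400×9.4 + 0.1700×7.2 + 0.1200×7.3 = 8.4000 per 10000.
Difference = 12.1980 − 8.4000 = 3.7980.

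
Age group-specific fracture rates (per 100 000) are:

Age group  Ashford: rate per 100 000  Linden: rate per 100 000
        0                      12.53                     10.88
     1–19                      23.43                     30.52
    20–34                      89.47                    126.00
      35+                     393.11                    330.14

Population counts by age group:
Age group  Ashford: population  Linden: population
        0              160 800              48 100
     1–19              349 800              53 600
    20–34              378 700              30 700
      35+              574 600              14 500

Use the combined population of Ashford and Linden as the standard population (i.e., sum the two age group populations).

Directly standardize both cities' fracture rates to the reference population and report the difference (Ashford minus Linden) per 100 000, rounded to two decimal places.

12.18

Combined standard total = 1 610 800; weights = 0.1297, 0.2504, 0.2542, 0.3657.
Ashford: 0.1297×12.53 + 0.2504×23.43 + 0.2542×89.47 + 0.3657×393.11 = 174.0001 per 100 000.
Linden: 0.1297×10.88 + 0.2504×30.52 + 0.2542×126.00 + 0.3657×330.14 = 161.8168 per 100 000.
Difference = 174.0001 − 161.8168 = 12.1833.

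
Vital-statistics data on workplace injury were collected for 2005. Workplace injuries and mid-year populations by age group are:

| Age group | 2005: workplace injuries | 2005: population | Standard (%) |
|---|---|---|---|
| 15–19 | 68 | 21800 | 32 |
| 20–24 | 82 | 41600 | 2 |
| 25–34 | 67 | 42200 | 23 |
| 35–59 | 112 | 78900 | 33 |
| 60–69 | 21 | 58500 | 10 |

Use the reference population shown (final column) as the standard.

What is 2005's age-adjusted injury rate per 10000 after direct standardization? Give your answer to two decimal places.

Age-specific rates per 10000 for 2005: 31.19, 19.71, 15.88, 14.20, 3.59.
Standard weights: 0.32, 0.02, 0.23, 0.33, 0.10.
Standardized rate: 0.3200×31.19 + 0.0200×19.71 + 0.2300×15.88 + 0.3300×14.20 + 0.1000×3.59 = 19.0709 per 10000.

19.07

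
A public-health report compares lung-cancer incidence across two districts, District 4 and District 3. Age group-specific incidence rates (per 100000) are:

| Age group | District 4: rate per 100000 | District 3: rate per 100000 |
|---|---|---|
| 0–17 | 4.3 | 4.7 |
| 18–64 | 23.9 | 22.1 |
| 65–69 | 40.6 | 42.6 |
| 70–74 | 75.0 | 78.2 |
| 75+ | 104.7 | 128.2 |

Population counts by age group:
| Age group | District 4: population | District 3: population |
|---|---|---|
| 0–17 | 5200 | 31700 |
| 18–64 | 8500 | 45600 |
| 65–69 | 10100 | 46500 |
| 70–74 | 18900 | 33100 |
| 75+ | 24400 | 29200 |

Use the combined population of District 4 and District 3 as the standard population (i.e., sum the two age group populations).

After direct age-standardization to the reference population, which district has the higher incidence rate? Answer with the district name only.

District 3

Combined standard total = 253200; weights = 0.1457, 0.2137, 0.2235, 0.2054, 0.2117.
District 4: 0.1457×4.3 + 0.2137×23.9 + 0.2235×40.6 + 0.2054×75.0 + 0.2117×104.7 = 52.3758 per 100000.
District 3: 0.1457×4.7 + 0.2137×22.1 + 0.2235×42.6 + 0.2054×78.2 + 0.2117×128.2 = 58.1284 per 100000.
The crude rates (68.67 vs 50.88) would put District 4 higher, but that reflects its age composition; once standardized to a common age structure, District 3 has the higher underlying rate.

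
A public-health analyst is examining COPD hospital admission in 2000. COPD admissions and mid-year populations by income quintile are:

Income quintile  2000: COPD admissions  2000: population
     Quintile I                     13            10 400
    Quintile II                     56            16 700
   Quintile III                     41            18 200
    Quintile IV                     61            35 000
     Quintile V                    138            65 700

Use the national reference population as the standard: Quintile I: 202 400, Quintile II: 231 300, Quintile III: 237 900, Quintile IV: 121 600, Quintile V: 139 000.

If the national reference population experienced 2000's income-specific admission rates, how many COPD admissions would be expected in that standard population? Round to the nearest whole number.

2068

Income-specific rates per 10 000 for 2000: 12.50, 33.53, 22.53, 17.43, 21.00.
Expected COPD admissions = Σ (standard pop × income-specific rate ÷ 10 000)
= 202 400×12.50/10 000 + 231 300×33.53/10 000 + 237 900×22.53/10 000 + 121 600×17.43/10 000 + 139 000×21.00/10 000
= 253.00 + 775.62 + 535.93 + 211.93 + 291.96 = 2068.44.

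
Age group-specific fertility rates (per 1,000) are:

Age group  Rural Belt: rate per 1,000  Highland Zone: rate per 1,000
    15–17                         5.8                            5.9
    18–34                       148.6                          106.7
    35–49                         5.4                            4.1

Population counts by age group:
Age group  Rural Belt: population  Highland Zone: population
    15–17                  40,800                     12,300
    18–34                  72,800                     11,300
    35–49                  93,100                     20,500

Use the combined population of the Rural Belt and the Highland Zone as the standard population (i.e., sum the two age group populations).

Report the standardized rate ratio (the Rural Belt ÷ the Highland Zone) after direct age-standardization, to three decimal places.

Combined standard total = 250,800; weights = 0.2117, 0.3353, 0.4530.
The Rural Belt: 0.2117×5.8 + 0.3353×148.6 + 0.4530×5.4 = 53.5035 per 1,000.
The Highland Zone: 0.2117×5.9 + 0.3353×106.7 + 0.4530×4.1 = 38.8856 per 1,000.
Ratio = 53.5035 ÷ 38.8856 = 1.37592.

1.376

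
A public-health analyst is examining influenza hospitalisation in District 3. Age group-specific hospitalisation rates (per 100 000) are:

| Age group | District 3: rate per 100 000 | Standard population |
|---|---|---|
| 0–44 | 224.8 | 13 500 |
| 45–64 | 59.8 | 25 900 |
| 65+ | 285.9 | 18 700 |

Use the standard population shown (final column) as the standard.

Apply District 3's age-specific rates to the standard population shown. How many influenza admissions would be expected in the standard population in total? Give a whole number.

99

Expected influenza admissions = Σ (standard pop × age-specific rate ÷ 100 000)
= 13 500×224.8/100 000 + 25 900×59.8/100 000 + 18 700×285.9/100 000
= 30.35 + 15.49 + 53.46 = 99.30.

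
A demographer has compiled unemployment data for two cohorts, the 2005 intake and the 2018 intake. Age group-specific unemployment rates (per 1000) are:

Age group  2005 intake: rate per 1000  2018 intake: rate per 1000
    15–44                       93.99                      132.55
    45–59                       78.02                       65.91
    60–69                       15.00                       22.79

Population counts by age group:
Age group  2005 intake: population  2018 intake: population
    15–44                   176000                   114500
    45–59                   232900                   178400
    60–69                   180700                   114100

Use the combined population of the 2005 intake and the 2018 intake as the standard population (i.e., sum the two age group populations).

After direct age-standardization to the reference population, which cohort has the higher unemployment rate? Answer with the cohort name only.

Combined standard total = 996600; weights = 0.2915, 0.4127, 0.2958.
The 2005 intake: 0.2915×93.99 + 0.4127×78.02 + 0.2958×15.00 = 64.0334 per 1000.
The 2018 intake: 0.2915×132.55 + 0.4127×65.91 + 0.2958×22.79 = 72.5798 per 1000.

2018 intake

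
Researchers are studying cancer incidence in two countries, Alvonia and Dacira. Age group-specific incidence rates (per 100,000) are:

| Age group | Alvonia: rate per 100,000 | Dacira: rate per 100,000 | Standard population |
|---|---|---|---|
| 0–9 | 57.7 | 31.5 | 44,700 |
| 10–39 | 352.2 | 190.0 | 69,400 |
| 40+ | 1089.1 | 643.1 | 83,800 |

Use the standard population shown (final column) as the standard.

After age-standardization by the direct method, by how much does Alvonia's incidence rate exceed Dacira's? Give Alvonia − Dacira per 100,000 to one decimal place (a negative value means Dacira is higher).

251.7

Standard total = 197,900; weights = 0.2259, 0.3507, 0.4234.
Alvonia: 0.2259×57.7 + 0.3507×352.2 + 0.4234×1089.1 = 597.7183 per 100,000.
Dacira: 0.2259×31.5 + 0.3507×190.0 + 0.4234×643.1 = 346.0628 per 100,000.
Difference = 597.7183 − 346.0628 = 251.6555.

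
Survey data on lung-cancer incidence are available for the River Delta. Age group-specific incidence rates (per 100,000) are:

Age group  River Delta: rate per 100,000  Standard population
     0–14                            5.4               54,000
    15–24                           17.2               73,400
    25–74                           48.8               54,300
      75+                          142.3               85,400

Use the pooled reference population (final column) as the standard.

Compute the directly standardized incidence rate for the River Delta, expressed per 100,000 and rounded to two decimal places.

61.24

Standard total = 267,100; weights = 0.2022, 0.2748, 0.2033, 0.3197.
Standardized rate: 0.2022×5.4 + 0.2748×17.2 + 0.2033×48.8 + 0.3197×142.3 = 61.2368 per 100,000.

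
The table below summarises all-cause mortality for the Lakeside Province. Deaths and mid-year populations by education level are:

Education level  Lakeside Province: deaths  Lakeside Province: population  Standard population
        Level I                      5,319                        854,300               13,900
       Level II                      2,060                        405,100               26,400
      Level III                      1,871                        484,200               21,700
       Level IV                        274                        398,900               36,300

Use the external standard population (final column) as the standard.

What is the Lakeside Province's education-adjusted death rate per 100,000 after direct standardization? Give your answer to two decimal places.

335.28

Education-specific rates per 100,000 for the Lakeside Province: 622.62, 508.52, 386.41, 68.69.
Standard total = 98,300; weights = 0.1414, 0.2686, 0.2208, 0.3693.
Standardized rate: 0.1414×622.62 + 0.2686×508.52 + 0.2208×386.41 + 0.3693×68.69 = 335.2767 per 100,000.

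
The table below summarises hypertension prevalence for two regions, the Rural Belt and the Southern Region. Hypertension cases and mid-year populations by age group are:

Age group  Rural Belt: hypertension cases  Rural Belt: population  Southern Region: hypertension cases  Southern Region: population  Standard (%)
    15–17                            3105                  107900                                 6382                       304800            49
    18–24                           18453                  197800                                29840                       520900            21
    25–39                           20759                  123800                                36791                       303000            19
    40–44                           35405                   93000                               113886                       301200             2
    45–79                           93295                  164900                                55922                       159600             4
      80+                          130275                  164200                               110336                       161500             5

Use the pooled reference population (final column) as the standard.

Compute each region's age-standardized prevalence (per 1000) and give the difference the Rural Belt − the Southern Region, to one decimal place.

Age-specific rates per 1000 for the Rural Belt: 28.777, 93.291, 167.682, 380.699, 565.767, 793.392.
For the Southern Region: 20.938, 57.285, 121.422, 378.108, 350.388, 683.195.
Standard weights: 0.49, 0.21, 0.19, 0.02, 0.04, 0.05.
The Rural Belt: 0.4900×28.777 + 0.2100×93.291 + 0.1900×167.682 + 0.0200×380.699 + 0.0400×565.767 + 0.0500×793.392 = 135.4655 per 1000.
The Southern Region: 0.4900×20.938 + 0.2100×57.285 + 0.1900×121.422 + 0.0200×378.108 + 0.0400×350.388 + 0.0500×683.195 = 101.0974 per 1000.
Difference = 135.4655 − 101.0974 = 34.3681.

34.4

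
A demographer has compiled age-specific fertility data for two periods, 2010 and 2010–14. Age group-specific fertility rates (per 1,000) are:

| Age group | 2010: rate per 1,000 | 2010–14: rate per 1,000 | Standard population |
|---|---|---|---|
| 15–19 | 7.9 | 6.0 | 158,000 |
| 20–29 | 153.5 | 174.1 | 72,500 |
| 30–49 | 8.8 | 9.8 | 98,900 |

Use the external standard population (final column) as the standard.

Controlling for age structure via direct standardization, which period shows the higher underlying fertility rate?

Standard total = 329,400; weights = 0.4797, 0.2201, 0.3002.
2010: 0.4797×7.9 + 0.2201×153.5 + 0.3002×8.8 = 40.2164 per 1,000.
2010–14: 0.4797×6.0 + 0.2201×174.1 + 0.3002×9.8 = 44.1393 per 1,000.

2010–14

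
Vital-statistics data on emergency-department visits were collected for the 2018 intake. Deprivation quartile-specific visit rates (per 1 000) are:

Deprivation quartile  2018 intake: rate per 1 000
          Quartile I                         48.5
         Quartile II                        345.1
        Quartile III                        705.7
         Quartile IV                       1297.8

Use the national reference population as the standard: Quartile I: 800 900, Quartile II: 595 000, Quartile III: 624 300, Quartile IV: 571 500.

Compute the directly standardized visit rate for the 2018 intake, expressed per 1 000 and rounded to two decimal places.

550.39

Standard total = 2 591 700; weights = 0.3090, 0.2296, 0.2409, 0.2205.
Standardized rate: 0.3090×48.5 + 0.2296×345.1 + 0.2409×705.7 + 0.2205×1297.8 = 550.3875 per 1 000.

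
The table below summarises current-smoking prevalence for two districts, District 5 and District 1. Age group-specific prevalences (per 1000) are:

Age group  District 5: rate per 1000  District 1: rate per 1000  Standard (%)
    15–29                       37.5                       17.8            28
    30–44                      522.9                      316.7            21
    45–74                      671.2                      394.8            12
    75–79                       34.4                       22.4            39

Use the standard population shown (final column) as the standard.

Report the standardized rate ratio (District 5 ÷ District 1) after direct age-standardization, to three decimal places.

Standard weights: 0.28, 0.21, 0.12, 0.39.
District 5: 0.2800×37.5 + 0.2100×522.9 + 0.1200×671.2 + 0.3900×34.4 = 214.2690 per 1000.
District 1: 0.2800×17.8 + 0.2100×316.7 + 0.1200×394.8 + 0.3900×22.4 = 127.6030 per 1000.
Ratio = 214.2690 ÷ 127.6030 = 1.67918.

1.679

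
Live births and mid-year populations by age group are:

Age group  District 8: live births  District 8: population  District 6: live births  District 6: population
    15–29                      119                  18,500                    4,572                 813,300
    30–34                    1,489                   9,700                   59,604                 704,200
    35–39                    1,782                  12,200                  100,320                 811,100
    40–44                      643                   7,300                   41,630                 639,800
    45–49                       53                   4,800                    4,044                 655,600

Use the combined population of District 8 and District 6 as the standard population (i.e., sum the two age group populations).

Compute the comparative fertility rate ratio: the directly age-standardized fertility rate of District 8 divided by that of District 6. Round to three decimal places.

Age-specific rates per 1,000 for District 8: 6.432, 153.505, 146.066, 88.082, 11.042.
For District 6: 5.622, 84.641, 123.684, 65.067, 6.168.
Combined standard total = 3,676,500; weights = 0.2262, 0.1942, 0.2239, 0.1760, 0.1796.
District 8: 0.2262×6.432 + 0.1942×153.505 + 0.2239×146.066 + 0.1760×88.082 + 0.1796×11.042 = 81.4589 per 1,000.
District 6: 0.2262×5.622 + 0.1942×84.641 + 0.2239×123.684 + 0.1760×65.067 + 0.1796×6.168 = 57.9651 per 1,000.
Ratio = 81.4589 ÷ 57.9651 = 1.40531.

1.405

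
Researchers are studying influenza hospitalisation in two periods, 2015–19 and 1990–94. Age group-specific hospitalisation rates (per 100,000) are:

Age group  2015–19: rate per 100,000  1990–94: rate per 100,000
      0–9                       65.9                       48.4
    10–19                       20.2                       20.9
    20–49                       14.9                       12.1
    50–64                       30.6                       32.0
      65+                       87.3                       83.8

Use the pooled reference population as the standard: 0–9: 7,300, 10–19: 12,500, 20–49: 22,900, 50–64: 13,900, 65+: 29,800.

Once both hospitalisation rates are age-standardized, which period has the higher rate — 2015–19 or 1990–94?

Standard total = 86,400; weights = 0.0845, 0.1447, 0.2650, 0.1609, 0.3449.
2015–19: 0.0845×65.9 + 0.1447×20.2 + 0.2650×14.9 + 0.1609×30.6 + 0.3449×87.3 = 47.4729 per 100,000.
1990–94: 0.0845×48.4 + 0.1447×20.9 + 0.2650×12.1 + 0.1609×32.0 + 0.3449×83.8 = 44.3715 per 100,000.

2015–19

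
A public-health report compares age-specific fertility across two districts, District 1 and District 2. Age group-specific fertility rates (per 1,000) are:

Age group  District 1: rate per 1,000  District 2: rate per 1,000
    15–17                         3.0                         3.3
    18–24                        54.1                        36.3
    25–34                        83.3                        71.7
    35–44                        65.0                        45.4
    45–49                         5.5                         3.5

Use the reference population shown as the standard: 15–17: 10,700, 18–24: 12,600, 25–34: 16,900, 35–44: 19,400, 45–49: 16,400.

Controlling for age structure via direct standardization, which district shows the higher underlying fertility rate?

Standard total = 76,000; weights = 0.1408, 0.1658, 0.2224, 0.2553, 0.2158.
District 1: 0.1408×3.0 + 0.1658×54.1 + 0.2224×83.3 + 0.2553×65.0 + 0.2158×5.5 = 45.6938 per 1,000.
District 2: 0.1408×3.3 + 0.1658×36.3 + 0.2224×71.7 + 0.2553×45.4 + 0.2158×3.5 = 34.7708 per 1,000.

District 1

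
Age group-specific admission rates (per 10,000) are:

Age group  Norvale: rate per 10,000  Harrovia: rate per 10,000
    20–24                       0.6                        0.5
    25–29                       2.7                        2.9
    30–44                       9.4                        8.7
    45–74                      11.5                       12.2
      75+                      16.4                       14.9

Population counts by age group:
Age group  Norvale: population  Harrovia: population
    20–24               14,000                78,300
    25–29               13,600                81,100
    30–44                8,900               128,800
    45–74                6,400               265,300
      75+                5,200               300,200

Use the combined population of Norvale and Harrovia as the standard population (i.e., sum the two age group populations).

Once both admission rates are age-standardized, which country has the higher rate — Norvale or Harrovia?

Combined standard total = 901,800; weights = 0.1024, 0.1050, 0.1527, 0.3013, 0.3387.
Norvale: 0.1024×0.6 + 0.1050×2.7 + 0.1527×9.4 + 0.3013×11.5 + 0.3387×16.4 = 10.7990 per 10,000.
Harrovia: 0.1024×0.5 + 0.1050×2.9 + 0.1527×8.7 + 0.3013×12.2 + 0.3387×14.9 = 10.4058 per 10,000.
The crude rates (5.98 vs 10.66) would put Harrovia higher, but that reflects its age composition; once standardized to a common age structure, Norvale has the higher underlying rate.

Norvale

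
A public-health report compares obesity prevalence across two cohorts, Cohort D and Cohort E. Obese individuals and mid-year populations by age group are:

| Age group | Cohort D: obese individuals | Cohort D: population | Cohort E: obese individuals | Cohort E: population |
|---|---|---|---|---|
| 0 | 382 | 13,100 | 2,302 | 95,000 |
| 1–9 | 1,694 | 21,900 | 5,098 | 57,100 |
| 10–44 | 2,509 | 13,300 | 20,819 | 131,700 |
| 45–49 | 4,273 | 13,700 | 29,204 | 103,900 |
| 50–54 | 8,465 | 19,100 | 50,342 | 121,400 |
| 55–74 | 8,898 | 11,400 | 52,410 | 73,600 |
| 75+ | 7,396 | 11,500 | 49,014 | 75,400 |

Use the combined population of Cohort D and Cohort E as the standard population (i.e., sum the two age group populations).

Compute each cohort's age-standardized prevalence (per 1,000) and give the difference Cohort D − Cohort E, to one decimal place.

22.1

Age-specific rates per 1,000 for Cohort D: 29.160, 77.352, 188.647, 311.898, 443.194, 780.526, 643.130.
For Cohort E: 24.232, 89.282, 158.079, 281.078, 414.679, 712.092, 650.053.
Combined standard total = 762,100; weights = 0.1418, 0.1037, 0.1903, 0.1543, 0.1844, 0.1115, 0.1140.
Cohort D: 0.1418×29.160 + 0.1037×77.352 + 0.1903×188.647 + 0.1543×311.898 + 0.1844×443.194 + 0.1115×780.526 + 0.1140×643.130 = 338.2725 per 1,000.
Cohort E: 0.1418×24.232 + 0.1037×89.282 + 0.1903×158.079 + 0.1543×281.078 + 0.1844×414.679 + 0.1115×712.092 + 0.1140×650.053 = 316.1380 per 1,000.
Difference = 338.2725 − 316.1380 = 22.1345.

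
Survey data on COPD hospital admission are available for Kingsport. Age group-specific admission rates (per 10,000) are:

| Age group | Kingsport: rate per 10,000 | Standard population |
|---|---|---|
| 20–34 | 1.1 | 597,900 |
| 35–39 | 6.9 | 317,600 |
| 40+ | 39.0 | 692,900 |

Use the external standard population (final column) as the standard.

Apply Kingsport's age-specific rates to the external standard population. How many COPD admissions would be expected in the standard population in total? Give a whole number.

2987

Expected COPD admissions = Σ (standard pop × age-specific rate ÷ 10,000)
= 597,900×1.1/10,000 + 317,600×6.9/10,000 + 692,900×39.0/10,000
= 65.77 + 219.14 + 2702.31 = 2987.22.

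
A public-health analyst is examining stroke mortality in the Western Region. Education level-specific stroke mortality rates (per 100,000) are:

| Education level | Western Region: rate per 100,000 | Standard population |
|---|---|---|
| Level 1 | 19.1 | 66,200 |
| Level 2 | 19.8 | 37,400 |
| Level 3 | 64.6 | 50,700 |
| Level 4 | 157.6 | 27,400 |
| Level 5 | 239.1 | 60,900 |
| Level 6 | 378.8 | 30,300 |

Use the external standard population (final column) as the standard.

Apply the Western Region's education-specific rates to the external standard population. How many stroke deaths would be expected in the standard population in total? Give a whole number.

356

Expected stroke deaths = Σ (standard pop × education-specific rate ÷ 100,000)
= 66,200×19.1/100,000 + 37,400×19.8/100,000 + 50,700×64.6/100,000 + 27,400×157.6/100,000 + 60,900×239.1/100,000 + 30,300×378.8/100,000
= 12.64 + 7.41 + 32.75 + 43.18 + 145.61 + 114.78 = 356.37.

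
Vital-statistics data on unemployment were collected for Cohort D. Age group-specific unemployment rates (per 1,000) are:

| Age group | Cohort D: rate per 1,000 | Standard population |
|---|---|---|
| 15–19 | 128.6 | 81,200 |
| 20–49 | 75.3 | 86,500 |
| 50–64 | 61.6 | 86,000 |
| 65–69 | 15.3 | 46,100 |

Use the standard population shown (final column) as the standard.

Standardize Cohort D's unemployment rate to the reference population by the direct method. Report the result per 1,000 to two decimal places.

Standard total = 299,800; weights = 0.2708, 0.2885, 0.2869, 0.1538.
Standardized rate: 0.2708×128.6 + 0.2885×75.3 + 0.2869×61.6 + 0.1538×15.3 = 76.5801 per 1,000.

76.58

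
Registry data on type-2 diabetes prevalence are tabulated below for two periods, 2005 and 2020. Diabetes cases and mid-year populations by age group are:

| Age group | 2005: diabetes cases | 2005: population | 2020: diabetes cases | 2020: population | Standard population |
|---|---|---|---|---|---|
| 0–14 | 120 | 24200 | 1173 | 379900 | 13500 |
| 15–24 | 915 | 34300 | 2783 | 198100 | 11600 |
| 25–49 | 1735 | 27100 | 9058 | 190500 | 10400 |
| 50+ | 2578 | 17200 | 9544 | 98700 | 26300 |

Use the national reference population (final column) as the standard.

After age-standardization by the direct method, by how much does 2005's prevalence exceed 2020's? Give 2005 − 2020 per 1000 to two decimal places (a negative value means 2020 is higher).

Age-specific rates per 1000 for 2005: 4.959, 26.676, 64.022, 149.884.
For 2020: 3.088, 14.048, 47.549, 96.697.
Standard total = 61800; weights = 0.2184, 0.1877, 0.1683, 0.4256.
2005: 0.2184×4.959 + 0.1877×26.676 + 0.1683×64.022 + 0.4256×149.884 = 80.6498 per 1000.
2020: 0.2184×3.088 + 0.1877×14.048 + 0.1683×47.549 + 0.4256×96.697 = 52.4641 per 1000.
Difference = 80.6498 − 52.4641 = 28.1857.

28.19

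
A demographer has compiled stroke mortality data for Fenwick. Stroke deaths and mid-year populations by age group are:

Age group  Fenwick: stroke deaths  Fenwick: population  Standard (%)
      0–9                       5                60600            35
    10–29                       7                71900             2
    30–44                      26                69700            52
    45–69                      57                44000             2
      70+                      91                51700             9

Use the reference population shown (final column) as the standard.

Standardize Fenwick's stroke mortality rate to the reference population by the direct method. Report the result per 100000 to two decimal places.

40.91

Age-specific rates per 100000 for Fenwick: 8.25, 9.74, 37.30, 129.55, 176.02.
Standard weights: 0.35, 0.02, 0.52, 0.02, 0.09.
Standardized rate: 0.3500×8.25 + 0.0200×9.74 + 0.5200×37.30 + 0.0200×129.55 + 0.0900×176.02 = 40.9122 per 100000.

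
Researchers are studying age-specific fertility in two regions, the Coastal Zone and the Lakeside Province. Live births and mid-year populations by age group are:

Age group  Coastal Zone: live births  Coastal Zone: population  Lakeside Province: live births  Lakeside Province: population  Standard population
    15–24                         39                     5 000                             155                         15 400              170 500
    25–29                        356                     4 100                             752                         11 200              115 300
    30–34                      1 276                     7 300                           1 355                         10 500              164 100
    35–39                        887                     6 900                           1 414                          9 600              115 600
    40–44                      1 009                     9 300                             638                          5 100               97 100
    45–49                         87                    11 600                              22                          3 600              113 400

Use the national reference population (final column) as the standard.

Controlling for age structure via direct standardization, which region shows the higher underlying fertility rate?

Coastal Zone

Age-specific rates per 1 000 for the Coastal Zone: 7.800, 86.829, 174.795, 128.551, 108.495, 7.500.
For the Lakeside Province: 10.065, 67.143, 129.048, 147.292, 125.098, 6.111.
Standard total = 776 000; weights = 0.2197, 0.1486, 0.2115, 0.1490, 0.1251, 0.1461.
The Coastal Zone: 0.2197×7.800 + 0.1486×86.829 + 0.2115×174.795 + 0.1490×128.551 + 0.1251×108.495 + 0.1461×7.500 = 85.4006 per 1 000.
The Lakeside Province: 0.2197×10.065 + 0.1486×67.143 + 0.2115×129.048 + 0.1490×147.292 + 0.1251×125.098 + 0.1461×6.111 = 77.9656 per 1 000.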